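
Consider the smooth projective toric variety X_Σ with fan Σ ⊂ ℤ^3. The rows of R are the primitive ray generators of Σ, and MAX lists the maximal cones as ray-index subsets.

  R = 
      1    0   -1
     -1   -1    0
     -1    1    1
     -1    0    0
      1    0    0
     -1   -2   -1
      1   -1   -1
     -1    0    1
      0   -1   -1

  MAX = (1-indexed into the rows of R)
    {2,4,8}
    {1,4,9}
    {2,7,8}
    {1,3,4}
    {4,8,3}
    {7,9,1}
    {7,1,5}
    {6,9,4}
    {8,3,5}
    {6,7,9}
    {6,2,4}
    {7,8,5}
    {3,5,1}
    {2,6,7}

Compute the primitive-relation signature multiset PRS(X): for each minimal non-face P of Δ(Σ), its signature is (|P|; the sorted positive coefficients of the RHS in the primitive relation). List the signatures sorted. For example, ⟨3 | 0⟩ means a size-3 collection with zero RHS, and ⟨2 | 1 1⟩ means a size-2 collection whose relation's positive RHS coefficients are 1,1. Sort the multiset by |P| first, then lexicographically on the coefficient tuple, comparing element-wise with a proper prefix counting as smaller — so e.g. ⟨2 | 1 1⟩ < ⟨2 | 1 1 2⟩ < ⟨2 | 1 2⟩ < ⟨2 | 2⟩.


Primitive collections (15):

  {1,8}:  v_{1} + v_{8} = 0  →  sig = ⟨2 | 0⟩
  {3,7}:  v_{3} + v_{7} = 0  →  sig = ⟨2 | 0⟩
  {4,5}:  v_{4} + v_{5} = 0  →  sig = ⟨2 | 0⟩
  {1,2}:  v_{1} + v_{2} = v_{9}  →  sig = ⟨2 | 1⟩
  {2,9}:  v_{2} + v_{9} = v_{6}  →  sig = ⟨2 | 1⟩
  {3,9}:  v_{3} + v_{9} = v_{4}  →  sig = ⟨2 | 1⟩
  {4,7}:  v_{4} + v_{7} = v_{9}  →  sig = ⟨2 | 1⟩
  {5,9}:  v_{5} + v_{9} = v_{7}  →  sig = ⟨2 | 1⟩
  {8,9}:  v_{8} + v_{9} = v_{2}  →  sig = ⟨2 | 1⟩
  {2,3}:  v_{2} + v_{3} = v_{4} + v_{8}  →  sig = ⟨2 | 1 1⟩
  {2,5}:  v_{2} + v_{5} = v_{7} + v_{8}  →  sig = ⟨2 | 1 1⟩
  {3,6}:  v_{3} + v_{6} = v_{2} + v_{4}  →  sig = ⟨2 | 1 1⟩
  {5,6}:  v_{5} + v_{6} = v_{2} + v_{7}  →  sig = ⟨2 | 1 1⟩
  {1,6}:  v_{1} + v_{6} = 2·v_{9}  →  sig = ⟨2 | 2⟩
  {6,8}:  v_{6} + v_{8} = 2·v_{2}  →  sig = ⟨2 | 2⟩

so the primitive-relation signature multiset is
[⟨2 | 0⟩, ⟨2 | 0⟩, ⟨2 | 0⟩, ⟨2 | 1⟩, ⟨2 | 1⟩, ⟨2 | 1⟩, ⟨2 | 1⟩, ⟨2 | 1⟩, ⟨2 | 1⟩, ⟨2 | 1 1⟩, ⟨2 | 1 1⟩, ⟨2 | 1 1⟩, ⟨2 | 1 1⟩, ⟨2 | 2⟩, ⟨2 | 2⟩]


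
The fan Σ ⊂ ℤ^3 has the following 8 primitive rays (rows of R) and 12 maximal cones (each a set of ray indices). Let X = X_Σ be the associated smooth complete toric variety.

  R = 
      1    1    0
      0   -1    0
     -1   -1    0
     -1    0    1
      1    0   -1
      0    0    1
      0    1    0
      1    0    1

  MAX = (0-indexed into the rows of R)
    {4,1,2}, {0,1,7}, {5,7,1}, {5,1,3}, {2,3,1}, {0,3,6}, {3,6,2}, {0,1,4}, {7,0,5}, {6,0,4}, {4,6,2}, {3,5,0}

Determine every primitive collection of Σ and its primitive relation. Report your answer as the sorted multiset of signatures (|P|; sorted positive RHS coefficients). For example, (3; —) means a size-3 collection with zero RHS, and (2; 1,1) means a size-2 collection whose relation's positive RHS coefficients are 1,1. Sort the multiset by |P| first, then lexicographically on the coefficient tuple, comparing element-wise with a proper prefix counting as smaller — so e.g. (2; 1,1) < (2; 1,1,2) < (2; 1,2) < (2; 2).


12 collections generate NE(X_Σ); each relation:

  P = {0,2}:  v_{0} + v_{2} = 0 ; sig = (2; —)
  P = {1,6}:  v_{1} + v_{6} = 0 ; sig = (2; —)
  P = {3,4}:  v_{3} + v_{4} = 0 ; sig = (2; —)
  P = {2,5}:  v_{2} + v_{5} = v_{1} + v_{3} ; sig = (2; 1,1)
  P = {2,7}:  v_{2} + v_{7} = v_{1} + v_{5} ; sig = (2; 1,1)
  P = {4,5}:  v_{4} + v_{5} = v_{0} + v_{1} ; sig = (2; 1,1)
  P = {5,6}:  v_{5} + v_{6} = v_{0} + v_{3} ; sig = (2; 1,1)
  P = {6,7}:  v_{6} + v_{7} = v_{0} + v_{5} ; sig = (2; 1,1)
  P = {3,7}:  v_{3} + v_{7} = 2·v_{5} ; sig = (2; 2)
  P = {4,7}:  v_{4} + v_{7} = 2·v_{0} + 2·v_{1} ; sig = (2; 2,2)
  P = {0,1,3}:  v_{0} + v_{1} + v_{3} = v_{5} ; sig = (3; 1)
  P = {0,1,5}:  v_{0} + v_{1} + v_{5} = v_{7} ; sig = (3; 1)

so the primitive-relation signature multiset is
[(2; —), (2; —), (2; —), (2; 1,1), (2; 1,1), (2; 1,1), (2; 1,1), (2; 1,1), (2; 2), (2; 2,2), (3; 1), (3; 1)]


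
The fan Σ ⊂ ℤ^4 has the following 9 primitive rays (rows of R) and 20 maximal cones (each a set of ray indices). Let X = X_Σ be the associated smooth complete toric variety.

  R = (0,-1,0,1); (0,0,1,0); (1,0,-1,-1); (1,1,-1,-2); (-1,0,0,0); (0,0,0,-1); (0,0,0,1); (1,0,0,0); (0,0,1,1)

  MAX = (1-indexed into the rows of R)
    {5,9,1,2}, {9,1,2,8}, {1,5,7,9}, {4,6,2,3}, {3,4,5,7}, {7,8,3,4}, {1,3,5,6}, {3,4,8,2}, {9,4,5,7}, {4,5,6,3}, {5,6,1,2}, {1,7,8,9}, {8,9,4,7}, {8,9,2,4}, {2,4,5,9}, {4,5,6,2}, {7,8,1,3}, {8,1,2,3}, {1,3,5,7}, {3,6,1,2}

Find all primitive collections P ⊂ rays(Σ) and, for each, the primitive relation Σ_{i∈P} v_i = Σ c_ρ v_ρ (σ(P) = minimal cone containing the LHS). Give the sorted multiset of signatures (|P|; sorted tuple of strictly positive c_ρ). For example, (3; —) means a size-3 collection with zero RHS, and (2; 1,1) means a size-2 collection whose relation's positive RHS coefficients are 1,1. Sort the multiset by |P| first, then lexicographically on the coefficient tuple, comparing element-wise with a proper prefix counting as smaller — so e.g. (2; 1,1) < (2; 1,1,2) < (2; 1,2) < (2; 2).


Σ has 8 primitive collections:

  P={5,8}:  v_{5} + v_{8} = 0  ⇒ sig = (2; —)
  P={6,7}:  v_{6} + v_{7} = 0  ⇒ sig = (2; —)
  P={1,4}:  v_{1} + v_{4} = v_{3}  ⇒ sig = (2; 1)
  P={2,7}:  v_{2} + v_{7} = v_{9}  ⇒ sig = (2; 1)
  P={3,9}:  v_{3} + v_{9} = v_{8}  ⇒ sig = (2; 1)
  P={6,9}:  v_{6} + v_{9} = v_{2}  ⇒ sig = (2; 1)
  P={6,8}:  v_{6} + v_{8} = v_{2} + v_{3}  ⇒ sig = (2; 1,1)
  P={2,3,5}:  v_{2} + v_{3} + v_{5} = v_{6}  ⇒ sig = (3; 1)

so the primitive-relation signature multiset is
    |P|=2: 7 collections, coeffs (), (), (1), (1), (1), (1), (1,1)
    |P|=3: 1 collection, coeffs (1)


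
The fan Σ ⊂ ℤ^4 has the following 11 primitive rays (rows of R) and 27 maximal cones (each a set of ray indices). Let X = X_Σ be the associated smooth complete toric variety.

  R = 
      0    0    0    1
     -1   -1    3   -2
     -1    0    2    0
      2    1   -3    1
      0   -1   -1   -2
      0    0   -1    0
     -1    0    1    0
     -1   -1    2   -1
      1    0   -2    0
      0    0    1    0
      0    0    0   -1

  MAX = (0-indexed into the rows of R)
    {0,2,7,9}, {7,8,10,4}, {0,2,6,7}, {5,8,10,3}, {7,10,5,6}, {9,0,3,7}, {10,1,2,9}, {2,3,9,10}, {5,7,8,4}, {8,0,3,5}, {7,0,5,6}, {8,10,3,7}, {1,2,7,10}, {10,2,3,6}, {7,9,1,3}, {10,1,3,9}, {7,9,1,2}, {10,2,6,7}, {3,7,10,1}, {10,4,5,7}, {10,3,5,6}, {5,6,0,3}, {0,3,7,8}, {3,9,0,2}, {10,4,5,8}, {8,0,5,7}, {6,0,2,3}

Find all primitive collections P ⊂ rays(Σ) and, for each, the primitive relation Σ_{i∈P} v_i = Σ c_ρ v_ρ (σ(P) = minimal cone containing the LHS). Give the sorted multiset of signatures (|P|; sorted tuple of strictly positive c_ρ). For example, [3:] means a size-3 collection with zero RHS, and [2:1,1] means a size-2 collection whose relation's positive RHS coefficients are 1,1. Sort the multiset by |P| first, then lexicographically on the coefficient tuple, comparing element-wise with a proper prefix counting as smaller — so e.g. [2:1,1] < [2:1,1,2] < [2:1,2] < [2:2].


Σ has 23 primitive collections:

  • {0,10}:  v_{0} + v_{10} = 0  ⇒ sig = [2:]
  • {2,8}:  v_{2} + v_{8} = 0  ⇒ sig = [2:]
  • {5,9}:  v_{5} + v_{9} = 0  ⇒ sig = [2:]
  • {2,5}:  v_{2} + v_{5} = v_{6}  ⇒ sig = [2:1]
  • {6,8}:  v_{6} + v_{8} = v_{5}  ⇒ sig = [2:1]
  • {6,9}:  v_{6} + v_{9} = v_{2}  ⇒ sig = [2:1]
  • {0,1}:  v_{0} + v_{1} = v_{7} + v_{9}  ⇒ sig = [2:1,1]
  • {1,5}:  v_{1} + v_{5} = v_{7} + v_{10}  ⇒ sig = [2:1,1]
  • {8,9}:  v_{8} + v_{9} = v_{3} + v_{7}  ⇒ sig = [2:1,1]
  • {0,4}:  v_{0} + v_{4} = v_{5} + v_{7} + v_{8}  ⇒ sig = [2:1,1,1]
  • {1,6}:  v_{1} + v_{6} = v_{2} + v_{7} + v_{10}  ⇒ sig = [2:1,1,1]
  • {2,4}:  v_{2} + v_{4} = v_{5} + v_{7} + v_{10}  ⇒ sig = [2:1,1,1]
  • {4,9}:  v_{4} + v_{9} = v_{7} + v_{8} + v_{10}  ⇒ sig = [2:1,1,1]
  • {1,8}:  v_{1} + v_{8} = v_{3} + 2·v_{7} + v_{10}  ⇒ sig = [2:1,1,2]
  • {4,6}:  v_{4} + v_{6} = 2·v_{5} + v_{7} + v_{10}  ⇒ sig = [2:1,1,2]
  • {3,4}:  v_{3} + v_{4} = 2·v_{8} + v_{10}  ⇒ sig = [2:1,2]
  • {1,4}:  v_{1} + v_{4} = 2·v_{7} + v_{8} + 2·v_{10}  ⇒ sig = [2:1,2,2]
  • {3,6,7}:  v_{3} + v_{6} + v_{7} = 0  ⇒ sig = [3:]
  • {2,3,7}:  v_{2} + v_{3} + v_{7} = v_{9}  ⇒ sig = [3:1]
  • {3,5,7}:  v_{3} + v_{5} + v_{7} = v_{8}  ⇒ sig = [3:1]
  • {7,9,10}:  v_{7} + v_{9} + v_{10} = v_{1}  ⇒ sig = [3:1]
  • {1,2,3}:  v_{1} + v_{2} + v_{3} = 2·v_{9} + v_{10}  ⇒ sig = [3:1,2]
  • {5,7,8,10}:  v_{5} + v_{7} + v_{8} + v_{10} = v_{4}  ⇒ sig = [4:1]

Sorted signature multiset PRS(X):
    |P|=2: 17 collections, coeffs (), (), (), (1), (1), (1), (1,1), (1,1), (1,1), (1,1,1), (1,1,1), (1,1,1), (1,1,1), (1,1,2), (1,1,2), (1,2), (1,2,2)
    |P|=3: 5 collections, coeffs (), (1), (1), (1), (1,2)
    |P|=4: 1 collection, coeffs (1)


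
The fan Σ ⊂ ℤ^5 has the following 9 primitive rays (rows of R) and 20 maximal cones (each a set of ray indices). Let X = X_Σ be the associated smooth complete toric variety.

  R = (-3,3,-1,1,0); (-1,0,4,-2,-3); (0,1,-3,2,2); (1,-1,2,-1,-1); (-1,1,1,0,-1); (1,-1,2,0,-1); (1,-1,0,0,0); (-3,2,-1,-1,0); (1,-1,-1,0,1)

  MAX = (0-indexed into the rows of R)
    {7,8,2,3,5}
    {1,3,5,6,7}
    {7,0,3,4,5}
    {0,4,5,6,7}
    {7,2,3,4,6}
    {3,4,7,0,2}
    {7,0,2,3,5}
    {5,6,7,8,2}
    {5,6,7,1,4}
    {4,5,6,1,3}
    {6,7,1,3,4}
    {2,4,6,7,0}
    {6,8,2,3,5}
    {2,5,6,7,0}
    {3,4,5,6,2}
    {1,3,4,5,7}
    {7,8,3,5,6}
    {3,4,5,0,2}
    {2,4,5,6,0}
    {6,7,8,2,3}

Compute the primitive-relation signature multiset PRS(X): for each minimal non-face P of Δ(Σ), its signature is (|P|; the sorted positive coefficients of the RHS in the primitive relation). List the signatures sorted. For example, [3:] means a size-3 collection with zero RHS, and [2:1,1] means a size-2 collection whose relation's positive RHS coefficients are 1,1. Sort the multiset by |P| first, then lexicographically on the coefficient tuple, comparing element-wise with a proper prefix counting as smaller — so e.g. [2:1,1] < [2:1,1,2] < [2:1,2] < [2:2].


Minimal non-faces — 9 found among 9 rays, 20 max cones:

  P = {4,8}:  v_{4} + v_{8} = 0 ; sig = [2:]
  P = {1,2}:  v_{1} + v_{2} = v_{4} ; sig = [2:1]
  P = {0,8}:  v_{0} + v_{8} = v_{2} + v_{5} + v_{7} ; sig = [2:1,1,1]
  P = {1,8}:  v_{1} + v_{8} = v_{3} + v_{5} + v_{6} + v_{7} ; sig = [2:1,1,1,1]
  P = {0,1}:  v_{0} + v_{1} = 2·v_{4} + v_{5} + v_{7} ; sig = [2:1,1,2]
  P = {0,3,6}:  v_{0} + v_{3} + v_{6} = v_{4} ; sig = [3:1]
  P = {2,4,5,7}:  v_{2} + v_{4} + v_{5} + v_{7} = v_{0} ; sig = [4:1]
  P = {2,3,5,6,7}:  v_{2} + v_{3} + v_{5} + v_{6} + v_{7} = 0 ; sig = [5:]
  P = {3,4,5,6,7}:  v_{3} + v_{4} + v_{5} + v_{6} + v_{7} = v_{1} ; sig = [5:1]

Hence PRS(X_Σ) =
    |P|=2: 5 collections, coeffs (), (1), (1,1,1), (1,1,1,1), (1,1,2)
    |P|=3: 1 collection, coeffs (1)
    |P|=4: 1 collection, coeffs (1)
    |P|=5: 2 collections, coeffs (), (1)


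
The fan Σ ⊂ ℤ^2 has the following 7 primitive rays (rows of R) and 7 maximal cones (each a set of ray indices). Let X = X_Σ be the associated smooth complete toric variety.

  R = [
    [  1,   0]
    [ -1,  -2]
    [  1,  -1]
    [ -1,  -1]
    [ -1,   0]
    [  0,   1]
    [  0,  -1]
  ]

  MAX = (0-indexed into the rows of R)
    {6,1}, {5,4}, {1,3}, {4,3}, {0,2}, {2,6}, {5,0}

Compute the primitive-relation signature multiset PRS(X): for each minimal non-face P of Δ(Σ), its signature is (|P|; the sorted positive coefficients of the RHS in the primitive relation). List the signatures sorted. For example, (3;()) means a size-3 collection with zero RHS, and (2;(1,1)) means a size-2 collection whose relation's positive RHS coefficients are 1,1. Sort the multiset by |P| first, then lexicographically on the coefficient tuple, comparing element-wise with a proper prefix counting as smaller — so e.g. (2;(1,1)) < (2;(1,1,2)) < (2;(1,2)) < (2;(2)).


14 minimal non-faces of Δ(Σ) (on 7 rays):

  {0,4}:  v_{0} + v_{4} = 0 ; sig = (2;())
  {5,6}:  v_{5} + v_{6} = 0 ; sig = (2;())
  {0,3}:  v_{0} + v_{3} = v_{6} ; sig = (2;(1))
  {0,6}:  v_{0} + v_{6} = v_{2} ; sig = (2;(1))
  {1,5}:  v_{1} + v_{5} = v_{3} ; sig = (2;(1))
  {2,4}:  v_{2} + v_{4} = v_{6} ; sig = (2;(1))
  {2,5}:  v_{2} + v_{5} = v_{0} ; sig = (2;(1))
  {3,5}:  v_{3} + v_{5} = v_{4} ; sig = (2;(1))
  {3,6}:  v_{3} + v_{6} = v_{1} ; sig = (2;(1))
  {4,6}:  v_{4} + v_{6} = v_{3} ; sig = (2;(1))
  {0,1}:  v_{0} + v_{1} = 2·v_{6} ; sig = (2;(2))
  {1,4}:  v_{1} + v_{4} = 2·v_{3} ; sig = (2;(2))
  {2,3}:  v_{2} + v_{3} = 2·v_{6} ; sig = (2;(2))
  {1,2}:  v_{1} + v_{2} = 3·v_{6} ; sig = (2;(3))

Sorted signature multiset PRS(X):
{ (2;()) ×2,  (2;(1)) ×8,  (2;(2)) ×3,  (2;(3)) }


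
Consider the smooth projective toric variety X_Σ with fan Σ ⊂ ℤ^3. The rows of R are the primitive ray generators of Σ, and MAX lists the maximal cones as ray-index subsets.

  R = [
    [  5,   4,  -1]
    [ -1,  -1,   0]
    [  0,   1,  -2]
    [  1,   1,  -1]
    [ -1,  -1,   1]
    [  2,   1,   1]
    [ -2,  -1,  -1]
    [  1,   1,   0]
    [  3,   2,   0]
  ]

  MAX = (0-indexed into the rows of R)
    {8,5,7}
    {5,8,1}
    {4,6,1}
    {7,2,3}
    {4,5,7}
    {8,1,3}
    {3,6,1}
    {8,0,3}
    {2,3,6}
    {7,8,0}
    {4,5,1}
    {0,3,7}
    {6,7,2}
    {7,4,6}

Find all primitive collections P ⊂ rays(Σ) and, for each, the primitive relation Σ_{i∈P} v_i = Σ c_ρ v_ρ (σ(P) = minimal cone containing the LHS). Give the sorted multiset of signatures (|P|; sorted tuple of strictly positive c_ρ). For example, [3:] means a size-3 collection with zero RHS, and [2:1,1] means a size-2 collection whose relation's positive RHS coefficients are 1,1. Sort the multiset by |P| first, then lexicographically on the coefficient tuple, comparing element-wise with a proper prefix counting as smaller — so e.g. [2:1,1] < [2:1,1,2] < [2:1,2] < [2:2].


Minimal non-faces — 17 found among 9 rays, 14 max cones:

  {1,7}:  v_{1} + v_{7} = 0  ⟹  sig = [2:]
  {3,4}:  v_{3} + v_{4} = 0  ⟹  sig = [2:]
  {5,6}:  v_{5} + v_{6} = 0  ⟹  sig = [2:]
  {3,5}:  v_{3} + v_{5} = v_{8}  ⟹  sig = [2:1]
  {4,8}:  v_{4} + v_{8} = v_{5}  ⟹  sig = [2:1]
  {6,8}:  v_{6} + v_{8} = v_{3}  ⟹  sig = [2:1]
  {0,1}:  v_{0} + v_{1} = v_{3} + v_{8}  ⟹  sig = [2:1,1]
  {0,4}:  v_{0} + v_{4} = v_{7} + v_{8}  ⟹  sig = [2:1,1]
  {1,2}:  v_{1} + v_{2} = v_{3} + v_{6}  ⟹  sig = [2:1,1]
  {2,4}:  v_{2} + v_{4} = v_{6} + v_{7}  ⟹  sig = [2:1,1]
  {2,5}:  v_{2} + v_{5} = v_{3} + v_{7}  ⟹  sig = [2:1,1]
  {0,5}:  v_{0} + v_{5} = v_{7} + 2·v_{8}  ⟹  sig = [2:1,2]
  {0,6}:  v_{0} + v_{6} = 2·v_{3} + v_{7}  ⟹  sig = [2:1,2]
  {2,8}:  v_{2} + v_{8} = 2·v_{3} + v_{7}  ⟹  sig = [2:1,2]
  {0,2}:  v_{0} + v_{2} = 3·v_{3} + 2·v_{7}  ⟹  sig = [2:2,3]
  {3,6,7}:  v_{3} + v_{6} + v_{7} = v_{2}  ⟹  sig = [3:1]
  {3,7,8}:  v_{3} + v_{7} + v_{8} = v_{0}  ⟹  sig = [3:1]

so the primitive-relation signature multiset is
[[2:], [2:], [2:], [2:1], [2:1], [2:1], [2:1,1], [2:1,1], [2:1,1], [2:1,1], [2:1,1], [2:1,2], [2:1,2], [2:1,2], [2:2,3], [3:1], [3:1]]


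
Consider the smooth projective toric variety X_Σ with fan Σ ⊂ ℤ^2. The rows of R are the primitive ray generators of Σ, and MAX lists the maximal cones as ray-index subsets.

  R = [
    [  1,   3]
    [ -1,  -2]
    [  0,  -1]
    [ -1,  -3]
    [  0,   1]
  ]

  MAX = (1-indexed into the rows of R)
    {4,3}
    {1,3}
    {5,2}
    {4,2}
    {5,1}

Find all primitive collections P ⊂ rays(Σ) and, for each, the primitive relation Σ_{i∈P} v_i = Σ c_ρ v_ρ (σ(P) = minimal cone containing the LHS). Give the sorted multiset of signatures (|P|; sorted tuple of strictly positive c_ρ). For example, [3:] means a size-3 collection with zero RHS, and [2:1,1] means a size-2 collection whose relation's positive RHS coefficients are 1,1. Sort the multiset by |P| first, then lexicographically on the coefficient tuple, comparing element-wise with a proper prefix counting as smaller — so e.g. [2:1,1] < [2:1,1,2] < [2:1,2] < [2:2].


Σ has 5 primitive collections:

  • {1,4}:  v_{1} + v_{4} = 0  ⟹  sig = [2:]
  • {3,5}:  v_{3} + v_{5} = 0  ⟹  sig = [2:]
  • {1,2}:  v_{1} + v_{2} = v_{5}  ⟹  sig = [2:1]
  • {2,3}:  v_{2} + v_{3} = v_{4}  ⟹  sig = [2:1]
  • {4,5}:  v_{4} + v_{5} = v_{2}  ⟹  sig = [2:1]

Hence PRS(X_Σ) =
{ [2:] ×2,  [2:1] ×3 }


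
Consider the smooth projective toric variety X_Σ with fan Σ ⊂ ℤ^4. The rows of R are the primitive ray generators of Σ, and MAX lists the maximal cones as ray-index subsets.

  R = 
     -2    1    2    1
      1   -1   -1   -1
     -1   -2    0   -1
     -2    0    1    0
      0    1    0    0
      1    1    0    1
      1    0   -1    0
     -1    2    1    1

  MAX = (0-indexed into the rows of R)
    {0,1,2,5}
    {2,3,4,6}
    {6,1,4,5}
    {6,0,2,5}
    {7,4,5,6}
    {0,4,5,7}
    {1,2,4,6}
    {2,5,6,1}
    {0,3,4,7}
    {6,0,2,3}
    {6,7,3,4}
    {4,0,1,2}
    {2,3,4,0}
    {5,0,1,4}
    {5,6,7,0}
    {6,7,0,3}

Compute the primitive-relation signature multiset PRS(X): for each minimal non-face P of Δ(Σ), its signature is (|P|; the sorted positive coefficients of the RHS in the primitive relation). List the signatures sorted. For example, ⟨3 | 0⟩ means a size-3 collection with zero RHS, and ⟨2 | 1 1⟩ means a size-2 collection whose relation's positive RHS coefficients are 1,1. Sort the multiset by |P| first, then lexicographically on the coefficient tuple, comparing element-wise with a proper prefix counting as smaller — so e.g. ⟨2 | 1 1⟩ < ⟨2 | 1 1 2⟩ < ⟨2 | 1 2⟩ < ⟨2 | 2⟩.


Δ(Σ) — 8 vertices, 7 min non-faces:

  • {1,7}:  v_{1} + v_{7} = v_{4}  ⇒ sig = ⟨2 | 1⟩
  • {2,7}:  v_{2} + v_{7} = v_{3}  ⇒ sig = ⟨2 | 1⟩
  • {1,3}:  v_{1} + v_{3} = v_{2} + v_{4}  ⇒ sig = ⟨2 | 1 1⟩
  • {3,5}:  v_{3} + v_{5} = v_{0} + v_{6}  ⇒ sig = ⟨2 | 1 1⟩
  • {0,1,6}:  v_{0} + v_{1} + v_{6} = 0  ⇒ sig = ⟨3 | 0⟩
  • {2,4,5}:  v_{2} + v_{4} + v_{5} = 0  ⇒ sig = ⟨3 | 0⟩
  • {0,4,6}:  v_{0} + v_{4} + v_{6} = v_{7}  ⇒ sig = ⟨3 | 1⟩

Hence PRS(X_Σ) =
    |P|=2: 4 collections, coeffs (1), (1), (1,1), (1,1)
    |P|=3: 3 collections, coeffs (), (), (1)


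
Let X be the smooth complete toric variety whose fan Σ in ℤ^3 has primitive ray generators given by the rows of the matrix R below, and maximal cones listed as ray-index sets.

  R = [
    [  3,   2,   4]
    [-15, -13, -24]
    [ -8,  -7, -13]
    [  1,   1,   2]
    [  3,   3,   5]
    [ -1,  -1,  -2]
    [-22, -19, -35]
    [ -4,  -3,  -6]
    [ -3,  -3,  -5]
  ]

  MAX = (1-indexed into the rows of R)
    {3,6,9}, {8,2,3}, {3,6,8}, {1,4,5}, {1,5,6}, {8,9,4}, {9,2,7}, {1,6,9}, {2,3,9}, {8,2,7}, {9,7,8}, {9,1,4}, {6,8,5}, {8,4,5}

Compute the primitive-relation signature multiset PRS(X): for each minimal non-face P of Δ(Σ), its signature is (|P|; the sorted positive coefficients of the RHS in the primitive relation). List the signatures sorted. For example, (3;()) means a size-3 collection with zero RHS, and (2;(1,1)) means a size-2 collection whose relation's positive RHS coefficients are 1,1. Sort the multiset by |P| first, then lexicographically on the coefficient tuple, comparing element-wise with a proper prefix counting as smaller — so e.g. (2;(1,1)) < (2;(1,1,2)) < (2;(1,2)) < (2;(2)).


|primitive collections| = 18. Relations:

  P = {4,6}:  v_{4} + v_{6} = 0 — sig = (2;())
  P = {5,9}:  v_{5} + v_{9} = 0 — sig = (2;())
  P = {1,8}:  v_{1} + v_{8} = v_{6} — sig = (2;(1))
  P = {2,5}:  v_{2} + v_{5} = v_{3} + v_{8} — sig = (2;(1,1))
  P = {3,4}:  v_{3} + v_{4} = v_{8} + v_{9} — sig = (2;(1,1))
  P = {3,5}:  v_{3} + v_{5} = v_{6} + v_{8} — sig = (2;(1,1))
  P = {5,7}:  v_{5} + v_{7} = v_{2} + v_{8} — sig = (2;(1,1))
  P = {6,7}:  v_{6} + v_{7} = v_{2} + v_{3} — sig = (2;(1,1))
  P = {1,2}:  v_{1} + v_{2} = v_{3} + v_{6} + v_{9} — sig = (2;(1,1,1))
  P = {1,3}:  v_{1} + v_{3} = 2·v_{6} + v_{9} — sig = (2;(1,2))
  P = {1,7}:  v_{1} + v_{7} = 2·v_{3} + v_{9} — sig = (2;(1,2))
  P = {2,6}:  v_{2} + v_{6} = 2·v_{3} — sig = (2;(2))
  P = {3,7}:  v_{3} + v_{7} = 2·v_{2} — sig = (2;(2))
  P = {2,4}:  v_{2} + v_{4} = 2·v_{8} + 2·v_{9} — sig = (2;(2,2))
  P = {4,7}:  v_{4} + v_{7} = 3·v_{8} + 3·v_{9} — sig = (2;(3,3))
  P = {2,8,9}:  v_{2} + v_{8} + v_{9} = v_{7} — sig = (3;(1))
  P = {3,8,9}:  v_{3} + v_{8} + v_{9} = v_{2} — sig = (3;(1))
  P = {6,8,9}:  v_{6} + v_{8} + v_{9} = v_{3} — sig = (3;(1))

Sorted signature multiset PRS(X):
{ (2;()) ×2,  (2;(1)),  (2;(1,1)) ×5,  (2;(1,1,1)),  (2;(1,2)) ×2,  (2;(2)) ×2,  (2;(2,2)),  (2;(3,3)),  (3;(1)) ×3 }


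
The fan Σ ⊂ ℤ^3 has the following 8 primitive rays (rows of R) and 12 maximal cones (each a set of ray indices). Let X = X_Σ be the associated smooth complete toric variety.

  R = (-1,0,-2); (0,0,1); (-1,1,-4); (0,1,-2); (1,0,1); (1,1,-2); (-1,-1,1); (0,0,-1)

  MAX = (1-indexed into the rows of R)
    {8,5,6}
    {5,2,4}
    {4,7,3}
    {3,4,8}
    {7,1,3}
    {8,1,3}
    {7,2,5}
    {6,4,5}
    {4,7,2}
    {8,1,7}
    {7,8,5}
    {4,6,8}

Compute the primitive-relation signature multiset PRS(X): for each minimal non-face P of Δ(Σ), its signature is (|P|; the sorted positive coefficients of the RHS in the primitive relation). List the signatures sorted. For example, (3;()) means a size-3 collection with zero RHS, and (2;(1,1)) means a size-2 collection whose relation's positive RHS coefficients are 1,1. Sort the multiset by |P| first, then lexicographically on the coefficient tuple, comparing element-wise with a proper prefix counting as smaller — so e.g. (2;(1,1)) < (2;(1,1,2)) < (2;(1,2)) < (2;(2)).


14 collections generate NE(X_Σ); each relation:

  • {2,8}:  v_{2} + v_{8} = 0 — sig = (2;())
  • {1,4}:  v_{1} + v_{4} = v_{3} — sig = (2;(1))
  • {1,5}:  v_{1} + v_{5} = v_{8} — sig = (2;(1))
  • {6,7}:  v_{6} + v_{7} = v_{8} — sig = (2;(1))
  • {1,2}:  v_{1} + v_{2} = v_{4} + v_{7} — sig = (2;(1,1))
  • {2,6}:  v_{2} + v_{6} = v_{4} + v_{5} — sig = (2;(1,1))
  • {3,5}:  v_{3} + v_{5} = v_{4} + v_{8} — sig = (2;(1,1))
  • {1,6}:  v_{1} + v_{6} = v_{4} + 2·v_{8} — sig = (2;(1,2))
  • {2,3}:  v_{2} + v_{3} = 2·v_{4} + v_{7} — sig = (2;(1,2))
  • {3,6}:  v_{3} + v_{6} = 2·v_{4} + 2·v_{8} — sig = (2;(2,2))
  • {4,5,7}:  v_{4} + v_{5} + v_{7} = 0 — sig = (3;())
  • {4,5,8}:  v_{4} + v_{5} + v_{8} = v_{6} — sig = (3;(1))
  • {4,7,8}:  v_{4} + v_{7} + v_{8} = v_{1} — sig = (3;(1))
  • {3,7,8}:  v_{3} + v_{7} + v_{8} = 2·v_{1} — sig = (3;(2))

Sorted signature multiset PRS(X):
    (2;())
    (2;(1))
    (2;(1))
    (2;(1))
    (2;(1,1))
    (2;(1,1))
    (2;(1,1))
    (2;(1,2))
    (2;(1,2))
    (2;(2,2))
    (3;())
    (3;(1))
    (3;(1))
    (3;(2))


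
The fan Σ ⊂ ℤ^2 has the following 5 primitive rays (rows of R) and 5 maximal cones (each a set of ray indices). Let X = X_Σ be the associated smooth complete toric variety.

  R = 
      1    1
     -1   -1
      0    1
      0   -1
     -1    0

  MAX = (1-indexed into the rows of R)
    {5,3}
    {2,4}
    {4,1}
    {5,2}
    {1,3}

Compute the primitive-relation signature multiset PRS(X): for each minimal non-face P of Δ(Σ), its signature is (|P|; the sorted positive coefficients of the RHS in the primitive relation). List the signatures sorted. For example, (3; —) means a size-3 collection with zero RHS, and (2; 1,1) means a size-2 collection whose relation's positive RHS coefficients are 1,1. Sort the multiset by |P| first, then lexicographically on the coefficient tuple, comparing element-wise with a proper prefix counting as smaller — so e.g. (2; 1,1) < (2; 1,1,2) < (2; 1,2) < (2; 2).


5 minimal non-faces of Δ(Σ) (on 5 rays):

  P = {1,2}:  v_{1} + v_{2} = 0  so sig = (2; —)
  P = {3,4}:  v_{3} + v_{4} = 0  so sig = (2; —)
  P = {1,5}:  v_{1} + v_{5} = v_{3}  so sig = (2; 1)
  P = {2,3}:  v_{2} + v_{3} = v_{5}  so sig = (2; 1)
  P = {4,5}:  v_{4} + v_{5} = v_{2}  so sig = (2; 1)

so the primitive-relation signature multiset is
    |P|=2: 5 collections, coeffs (), (), (1), (1), (1)


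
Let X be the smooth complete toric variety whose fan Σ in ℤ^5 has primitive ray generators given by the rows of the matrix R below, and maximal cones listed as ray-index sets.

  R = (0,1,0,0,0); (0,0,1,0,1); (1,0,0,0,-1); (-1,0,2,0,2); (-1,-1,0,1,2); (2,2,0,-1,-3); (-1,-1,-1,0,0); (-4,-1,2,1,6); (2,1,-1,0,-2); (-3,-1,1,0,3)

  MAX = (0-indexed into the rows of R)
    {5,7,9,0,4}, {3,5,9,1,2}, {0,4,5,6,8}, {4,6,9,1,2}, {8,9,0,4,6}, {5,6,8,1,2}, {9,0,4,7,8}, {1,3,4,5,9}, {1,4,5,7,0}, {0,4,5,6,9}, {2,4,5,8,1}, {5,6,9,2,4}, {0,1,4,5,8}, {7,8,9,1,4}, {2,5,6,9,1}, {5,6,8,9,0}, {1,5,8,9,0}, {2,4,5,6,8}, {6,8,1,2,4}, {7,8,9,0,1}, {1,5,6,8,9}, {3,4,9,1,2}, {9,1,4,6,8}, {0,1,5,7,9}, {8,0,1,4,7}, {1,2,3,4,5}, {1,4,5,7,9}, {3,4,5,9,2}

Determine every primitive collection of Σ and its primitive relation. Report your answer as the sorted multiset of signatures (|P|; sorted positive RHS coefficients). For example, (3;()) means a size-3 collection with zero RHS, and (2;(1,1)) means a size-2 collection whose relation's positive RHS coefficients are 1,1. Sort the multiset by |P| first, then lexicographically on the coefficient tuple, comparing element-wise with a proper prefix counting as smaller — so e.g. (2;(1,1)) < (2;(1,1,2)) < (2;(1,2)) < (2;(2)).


The 14 primitive collections of Σ (r=10, n=5):

  P={0,2}:  v_{0} + v_{2} = v_{4} + v_{5}  ⇒ sig = (2;(1,1))
  P={3,6}:  v_{3} + v_{6} = v_{2} + v_{9}  ⇒ sig = (2;(1,1))
  P={3,8}:  v_{3} + v_{8} = v_{1} + v_{4} + v_{5}  ⇒ sig = (2;(1,1,1))
  P={2,7}:  v_{2} + v_{7} = v_{1} + 2·v_{4} + v_{5} + v_{9}  ⇒ sig = (2;(1,1,1,2))
  P={6,7}:  v_{6} + v_{7} = v_{4} + v_{8} + 2·v_{9}  ⇒ sig = (2;(1,1,2))
  P={0,3}:  v_{0} + v_{3} = v_{1} + 2·v_{4} + 2·v_{5} + v_{9}  ⇒ sig = (2;(1,1,2,2))
  P={3,7}:  v_{3} + v_{7} = 2·v_{1} + 3·v_{4} + 2·v_{5} + 2·v_{9}  ⇒ sig = (2;(2,2,2,3))
  P={2,8,9}:  v_{2} + v_{8} + v_{9} = 0  ⇒ sig = (3;())
  P={0,1,6}:  v_{0} + v_{1} + v_{6} = v_{8} + v_{9}  ⇒ sig = (3;(1,1))
  P={5,7,8}:  v_{5} + v_{7} + v_{8} = 2·v_{0} + v_{1}  ⇒ sig = (3;(1,2))
  P={1,4,5,6}:  v_{1} + v_{4} + v_{5} + v_{6} = 0  ⇒ sig = (4;())
  P={0,1,4,9}:  v_{0} + v_{1} + v_{4} + v_{9} = v_{7}  ⇒ sig = (4;(1))
  P={4,5,8,9}:  v_{4} + v_{5} + v_{8} + v_{9} = v_{0}  ⇒ sig = (4;(1))
  P={1,2,4,5,9}:  v_{1} + v_{2} + v_{4} + v_{5} + v_{9} = v_{3}  ⇒ sig = (5;(1))

so the primitive-relation signature multiset is
{ (2;(1,1)) ×2,  (2;(1,1,1)),  (2;(1,1,1,2)),  (2;(1,1,2)),  (2;(1,1,2,2)),  (2;(2,2,2,3)),  (3;()),  (3;(1,1)),  (3;(1,2)),  (4;()),  (4;(1)) ×2,  (5;(1)) }


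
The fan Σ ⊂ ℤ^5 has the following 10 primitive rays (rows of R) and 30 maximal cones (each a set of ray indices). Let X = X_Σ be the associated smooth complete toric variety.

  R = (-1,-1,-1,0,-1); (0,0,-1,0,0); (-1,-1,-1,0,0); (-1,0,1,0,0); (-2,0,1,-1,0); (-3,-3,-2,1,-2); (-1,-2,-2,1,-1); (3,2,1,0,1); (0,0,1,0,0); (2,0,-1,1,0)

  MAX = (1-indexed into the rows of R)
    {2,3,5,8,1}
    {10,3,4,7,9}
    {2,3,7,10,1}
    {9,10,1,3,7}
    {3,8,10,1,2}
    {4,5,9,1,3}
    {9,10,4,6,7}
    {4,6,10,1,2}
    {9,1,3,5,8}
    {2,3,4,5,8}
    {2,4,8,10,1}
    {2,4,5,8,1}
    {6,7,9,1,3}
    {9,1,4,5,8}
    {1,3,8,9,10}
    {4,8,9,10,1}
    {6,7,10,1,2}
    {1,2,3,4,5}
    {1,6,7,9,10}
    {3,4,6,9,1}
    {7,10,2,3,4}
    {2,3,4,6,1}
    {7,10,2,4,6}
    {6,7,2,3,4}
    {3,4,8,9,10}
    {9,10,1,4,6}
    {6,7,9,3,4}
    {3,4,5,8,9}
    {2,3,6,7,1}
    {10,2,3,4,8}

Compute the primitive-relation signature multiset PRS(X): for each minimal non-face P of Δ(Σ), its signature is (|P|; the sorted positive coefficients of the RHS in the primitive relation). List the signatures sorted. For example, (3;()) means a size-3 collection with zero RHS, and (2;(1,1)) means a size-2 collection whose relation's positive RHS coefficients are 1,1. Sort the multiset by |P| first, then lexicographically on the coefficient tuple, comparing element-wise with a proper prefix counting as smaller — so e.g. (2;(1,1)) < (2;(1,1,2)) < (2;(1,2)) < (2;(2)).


|primitive collections| = 10. Relations:

  • {2,9}:  v_{2} + v_{9} = 0  →  sig = (2;())
  • {5,10}:  v_{5} + v_{10} = 0  →  sig = (2;())
  • {7,8}:  v_{7} + v_{8} = v_{10}  →  sig = (2;(1))
  • {5,7}:  v_{5} + v_{7} = v_{1} + v_{3} + v_{4}  →  sig = (2;(1,1,1))
  • {6,8}:  v_{6} + v_{8} = v_{1} + v_{4} + v_{10}  →  sig = (2;(1,1,1))
  • {5,6}:  v_{5} + v_{6} = 2·v_{1} + v_{3} + 2·v_{4}  →  sig = (2;(1,2,2))
  • {1,4,7}:  v_{1} + v_{4} + v_{7} = v_{6}  →  sig = (3;(1))
  • {3,6,10}:  v_{3} + v_{6} + v_{10} = 2·v_{7}  →  sig = (3;(2))
  • {1,3,4,8}:  v_{1} + v_{3} + v_{4} + v_{8} = 0  →  sig = (4;())
  • {1,3,4,10}:  v_{1} + v_{3} + v_{4} + v_{10} = v_{7}  →  sig = (4;(1))

Sorted signature multiset PRS(X):
    (2;())
    (2;())
    (2;(1))
    (2;(1,1,1))
    (2;(1,1,1))
    (2;(1,2,2))
    (3;(1))
    (3;(2))
    (4;())
    (4;(1))


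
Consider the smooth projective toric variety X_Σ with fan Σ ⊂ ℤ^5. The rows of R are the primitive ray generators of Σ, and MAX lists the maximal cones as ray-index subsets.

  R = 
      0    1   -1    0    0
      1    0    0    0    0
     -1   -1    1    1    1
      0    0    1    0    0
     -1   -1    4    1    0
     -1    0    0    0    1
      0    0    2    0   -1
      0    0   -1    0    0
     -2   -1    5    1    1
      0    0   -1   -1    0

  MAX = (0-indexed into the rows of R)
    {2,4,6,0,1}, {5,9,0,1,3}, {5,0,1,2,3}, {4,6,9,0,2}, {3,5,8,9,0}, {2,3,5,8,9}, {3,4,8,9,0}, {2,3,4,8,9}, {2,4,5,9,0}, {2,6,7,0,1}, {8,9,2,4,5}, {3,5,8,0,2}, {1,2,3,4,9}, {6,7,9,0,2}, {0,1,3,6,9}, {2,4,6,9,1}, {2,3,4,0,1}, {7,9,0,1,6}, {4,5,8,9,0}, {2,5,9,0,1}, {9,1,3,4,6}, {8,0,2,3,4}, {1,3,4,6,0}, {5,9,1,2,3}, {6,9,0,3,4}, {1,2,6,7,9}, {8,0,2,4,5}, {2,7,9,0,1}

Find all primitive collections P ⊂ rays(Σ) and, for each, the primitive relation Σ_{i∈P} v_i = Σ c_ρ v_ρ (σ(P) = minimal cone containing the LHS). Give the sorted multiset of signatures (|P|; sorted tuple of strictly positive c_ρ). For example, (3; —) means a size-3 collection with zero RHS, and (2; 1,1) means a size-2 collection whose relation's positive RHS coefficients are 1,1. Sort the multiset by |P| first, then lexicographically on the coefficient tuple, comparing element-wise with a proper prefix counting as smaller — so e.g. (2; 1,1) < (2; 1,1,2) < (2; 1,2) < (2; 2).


Δ(Σ) — 10 vertices, 14 min non-faces:

  P={3,7}:  v_{3} + v_{7} = 0  so sig = (2; —)
  P={4,7}:  v_{4} + v_{7} = v_{2} + v_{6}  so sig = (2; 1,1)
  P={7,8}:  v_{7} + v_{8} = v_{4} + v_{5}  so sig = (2; 1,1)
  P={5,6}:  v_{5} + v_{6} = v_{0} + v_{4} + v_{9}  so sig = (2; 1,1,1)
  P={5,7}:  v_{5} + v_{7} = v_{0} + v_{2} + v_{9}  so sig = (2; 1,1,1)
  P={6,8}:  v_{6} + v_{8} = v_{0} + v_{3} + 2·v_{4} + v_{9}  so sig = (2; 1,1,1,2)
  P={1,8}:  v_{1} + v_{8} = v_{2} + 4·v_{3}  so sig = (2; 1,4)
  P={2,3,6}:  v_{2} + v_{3} + v_{6} = v_{4}  so sig = (3; 1)
  P={3,4,5}:  v_{3} + v_{4} + v_{5} = v_{8}  so sig = (3; 1)
  P={1,4,5}:  v_{1} + v_{4} + v_{5} = v_{2} + 3·v_{3}  so sig = (3; 1,3)
  P={0,2,3,9}:  v_{0} + v_{2} + v_{3} + v_{9} = v_{5}  so sig = (4; 1)
  P={0,2,8,9}:  v_{0} + v_{2} + v_{8} + v_{9} = v_{4} + 2·v_{5}  so sig = (4; 1,2)
  P={0,1,4,9}:  v_{0} + v_{1} + v_{4} + v_{9} = 2·v_{3}  so sig = (4; 2)
  P={0,1,2,6,9}:  v_{0} + v_{1} + v_{2} + v_{6} + v_{9} = v_{3}  so sig = (5; 1)

Signatures (|P|; sorted positive RHS coefficients), sorted:
[(2; —), (2; 1,1), (2; 1,1), (2; 1,1,1), (2; 1,1,1), (2; 1,1,1,2), (2; 1,4), (3; 1), (3; 1), (3; 1,3), (4; 1), (4; 1,2), (4; 2), (5; 1)]


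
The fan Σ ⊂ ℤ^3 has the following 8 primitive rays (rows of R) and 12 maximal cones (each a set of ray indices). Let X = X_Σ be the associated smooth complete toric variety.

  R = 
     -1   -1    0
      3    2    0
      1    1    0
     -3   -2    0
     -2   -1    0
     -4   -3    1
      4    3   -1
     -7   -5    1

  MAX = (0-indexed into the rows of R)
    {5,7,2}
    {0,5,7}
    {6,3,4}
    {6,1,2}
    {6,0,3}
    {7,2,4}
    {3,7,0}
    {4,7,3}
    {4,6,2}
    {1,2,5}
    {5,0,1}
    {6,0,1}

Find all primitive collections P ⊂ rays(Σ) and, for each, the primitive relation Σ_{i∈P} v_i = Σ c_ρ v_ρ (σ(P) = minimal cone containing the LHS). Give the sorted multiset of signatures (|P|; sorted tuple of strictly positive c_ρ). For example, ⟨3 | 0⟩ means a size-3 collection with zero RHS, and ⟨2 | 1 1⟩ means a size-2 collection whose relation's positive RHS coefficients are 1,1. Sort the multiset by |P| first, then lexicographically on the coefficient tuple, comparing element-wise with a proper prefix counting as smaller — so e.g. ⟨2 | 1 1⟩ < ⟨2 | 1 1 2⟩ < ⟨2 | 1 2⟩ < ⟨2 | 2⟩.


Primitive collections (10):

  {0,2}:  v_{0} + v_{2} = 0  ⇒ sig = ⟨2 | 0⟩
  {1,3}:  v_{1} + v_{3} = 0  ⇒ sig = ⟨2 | 0⟩
  {5,6}:  v_{5} + v_{6} = 0  ⇒ sig = ⟨2 | 0⟩
  {0,4}:  v_{0} + v_{4} = v_{3}  ⇒ sig = ⟨2 | 1⟩
  {1,4}:  v_{1} + v_{4} = v_{2}  ⇒ sig = ⟨2 | 1⟩
  {1,7}:  v_{1} + v_{7} = v_{5}  ⇒ sig = ⟨2 | 1⟩
  {2,3}:  v_{2} + v_{3} = v_{4}  ⇒ sig = ⟨2 | 1⟩
  {3,5}:  v_{3} + v_{5} = v_{7}  ⇒ sig = ⟨2 | 1⟩
  {6,7}:  v_{6} + v_{7} = v_{3}  ⇒ sig = ⟨2 | 1⟩
  {4,5}:  v_{4} + v_{5} = v_{2} + v_{7}  ⇒ sig = ⟨2 | 1 1⟩

so the primitive-relation signature multiset is
    |P|=2: 10 collections, coeffs (), (), (), (1), (1), (1), (1), (1), (1), (1,1)


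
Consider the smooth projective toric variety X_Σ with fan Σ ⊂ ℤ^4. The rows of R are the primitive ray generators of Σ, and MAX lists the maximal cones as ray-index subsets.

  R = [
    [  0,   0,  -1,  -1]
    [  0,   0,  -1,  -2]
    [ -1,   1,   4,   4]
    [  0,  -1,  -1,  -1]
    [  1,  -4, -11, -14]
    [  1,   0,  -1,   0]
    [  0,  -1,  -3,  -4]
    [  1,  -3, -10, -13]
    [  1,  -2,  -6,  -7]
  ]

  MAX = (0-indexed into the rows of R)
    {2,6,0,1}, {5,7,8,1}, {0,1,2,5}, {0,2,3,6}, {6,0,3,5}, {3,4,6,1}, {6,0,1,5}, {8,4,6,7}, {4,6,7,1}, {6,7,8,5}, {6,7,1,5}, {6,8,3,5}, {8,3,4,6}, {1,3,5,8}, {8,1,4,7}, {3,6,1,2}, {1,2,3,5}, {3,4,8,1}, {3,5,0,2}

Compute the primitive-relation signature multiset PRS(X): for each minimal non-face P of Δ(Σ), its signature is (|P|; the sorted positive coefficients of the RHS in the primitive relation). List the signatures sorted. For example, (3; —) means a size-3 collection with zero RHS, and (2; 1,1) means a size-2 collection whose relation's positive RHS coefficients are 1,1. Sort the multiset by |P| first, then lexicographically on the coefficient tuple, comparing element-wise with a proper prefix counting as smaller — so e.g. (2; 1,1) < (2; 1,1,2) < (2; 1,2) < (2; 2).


Primitive collections (12):

  {3,7}:  v_{3} + v_{7} = v_{4}  ⟹  sig = (2; 1)
  {2,8}:  v_{2} + v_{8} = v_{1} + v_{3}  ⟹  sig = (2; 1,1)
  {2,7}:  v_{2} + v_{7} = 2·v_{1} + v_{3} + v_{6}  ⟹  sig = (2; 1,1,2)
  {0,7}:  v_{0} + v_{7} = v_{1} + v_{5} + 3·v_{6}  ⟹  sig = (2; 1,1,3)
  {0,4}:  v_{0} + v_{4} = 2·v_{6} + v_{8}  ⟹  sig = (2; 1,2)
  {0,8}:  v_{0} + v_{8} = v_{5} + 2·v_{6}  ⟹  sig = (2; 1,2)
  {2,4}:  v_{2} + v_{4} = 2·v_{1} + 2·v_{3} + v_{6}  ⟹  sig = (2; 1,2,2)
  {4,5}:  v_{4} + v_{5} = 2·v_{8}  ⟹  sig = (2; 2)
  {2,5,6}:  v_{2} + v_{5} + v_{6} = 0  ⟹  sig = (3; —)
  {0,1,3}:  v_{0} + v_{1} + v_{3} = v_{6}  ⟹  sig = (3; 1)
  {1,6,8}:  v_{1} + v_{6} + v_{8} = v_{7}  ⟹  sig = (3; 1)
  {1,3,5,6}:  v_{1} + v_{3} + v_{5} + v_{6} = v_{8}  ⟹  sig = (4; 1)

Hence PRS(X_Σ) =
    (2; 1)
    (2; 1,1)
    (2; 1,1,2)
    (2; 1,1,3)
    (2; 1,2)
    (2; 1,2)
    (2; 1,2,2)
    (2; 2)
    (3; —)
    (3; 1)
    (3; 1)
    (4; 1)


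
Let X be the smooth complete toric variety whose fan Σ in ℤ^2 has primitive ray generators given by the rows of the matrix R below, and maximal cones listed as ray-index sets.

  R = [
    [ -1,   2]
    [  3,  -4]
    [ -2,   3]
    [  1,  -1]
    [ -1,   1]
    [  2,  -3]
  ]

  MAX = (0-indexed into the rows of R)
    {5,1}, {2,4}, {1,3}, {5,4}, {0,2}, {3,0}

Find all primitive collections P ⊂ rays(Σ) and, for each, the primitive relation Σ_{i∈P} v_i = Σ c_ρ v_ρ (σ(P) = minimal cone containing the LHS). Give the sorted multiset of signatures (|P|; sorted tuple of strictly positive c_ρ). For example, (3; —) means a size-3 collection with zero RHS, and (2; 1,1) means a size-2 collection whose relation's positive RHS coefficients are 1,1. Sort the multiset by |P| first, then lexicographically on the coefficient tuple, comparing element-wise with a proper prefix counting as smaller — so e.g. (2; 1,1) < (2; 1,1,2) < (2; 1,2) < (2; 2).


9 collections generate NE(X_Σ); each relation:

  • {2,5}:  v_{2} + v_{5} = 0  ⇒ sig = (2; —)
  • {3,4}:  v_{3} + v_{4} = 0  ⇒ sig = (2; —)
  • {0,4}:  v_{0} + v_{4} = v_{2}  ⇒ sig = (2; 1)
  • {0,5}:  v_{0} + v_{5} = v_{3}  ⇒ sig = (2; 1)
  • {1,2}:  v_{1} + v_{2} = v_{3}  ⇒ sig = (2; 1)
  • {1,4}:  v_{1} + v_{4} = v_{5}  ⇒ sig = (2; 1)
  • {2,3}:  v_{2} + v_{3} = v_{0}  ⇒ sig = (2; 1)
  • {3,5}:  v_{3} + v_{5} = v_{1}  ⇒ sig = (2; 1)
  • {0,1}:  v_{0} + v_{1} = 2·v_{3}  ⇒ sig = (2; 2)

Signatures (|P|; sorted positive RHS coefficients), sorted:
{ (2; —) ×2,  (2; 1) ×6,  (2; 2) }


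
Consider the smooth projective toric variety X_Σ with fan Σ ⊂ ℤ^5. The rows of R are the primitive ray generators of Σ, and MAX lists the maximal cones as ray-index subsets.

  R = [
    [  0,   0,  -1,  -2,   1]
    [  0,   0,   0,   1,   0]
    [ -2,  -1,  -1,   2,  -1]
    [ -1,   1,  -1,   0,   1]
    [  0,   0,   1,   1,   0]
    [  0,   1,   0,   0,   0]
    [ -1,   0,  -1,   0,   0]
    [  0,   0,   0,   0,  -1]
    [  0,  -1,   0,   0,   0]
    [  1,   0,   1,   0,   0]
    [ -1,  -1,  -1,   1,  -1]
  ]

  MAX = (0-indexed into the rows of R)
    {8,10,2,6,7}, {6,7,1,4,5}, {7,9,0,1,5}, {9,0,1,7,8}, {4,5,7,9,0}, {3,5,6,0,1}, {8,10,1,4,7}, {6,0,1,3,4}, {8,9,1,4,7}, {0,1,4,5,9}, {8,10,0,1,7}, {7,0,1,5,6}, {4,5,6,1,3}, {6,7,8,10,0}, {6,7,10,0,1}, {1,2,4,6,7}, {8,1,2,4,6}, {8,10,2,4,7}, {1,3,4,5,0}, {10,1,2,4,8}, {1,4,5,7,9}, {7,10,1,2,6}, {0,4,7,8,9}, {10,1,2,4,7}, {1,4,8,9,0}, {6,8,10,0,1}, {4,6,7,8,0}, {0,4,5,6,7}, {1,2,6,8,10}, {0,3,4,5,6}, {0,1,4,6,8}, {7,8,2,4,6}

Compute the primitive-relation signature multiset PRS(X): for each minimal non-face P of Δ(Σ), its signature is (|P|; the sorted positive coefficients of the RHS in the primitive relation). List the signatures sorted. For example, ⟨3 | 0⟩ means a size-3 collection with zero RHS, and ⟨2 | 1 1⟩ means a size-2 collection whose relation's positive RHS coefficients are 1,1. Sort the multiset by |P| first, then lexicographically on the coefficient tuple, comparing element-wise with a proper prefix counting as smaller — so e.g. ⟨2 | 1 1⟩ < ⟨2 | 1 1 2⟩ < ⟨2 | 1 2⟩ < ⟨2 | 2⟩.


Δ(Σ) — 11 vertices, 18 min non-faces:

  P = {5,8}:  v_{5} + v_{8} = 0 ; sig = ⟨2 | 0⟩
  P = {6,9}:  v_{6} + v_{9} = 0 ; sig = ⟨2 | 0⟩
  P = {2,9}:  v_{2} + v_{9} = v_{4} + v_{10} ; sig = ⟨2 | 1 1⟩
  P = {3,7}:  v_{3} + v_{7} = v_{5} + v_{6} ; sig = ⟨2 | 1 1⟩
  P = {5,10}:  v_{5} + v_{10} = v_{1} + v_{6} + v_{7} ; sig = ⟨2 | 1 1 1⟩
  P = {9,10}:  v_{9} + v_{10} = v_{1} + v_{7} + v_{8} ; sig = ⟨2 | 1 1 1⟩
  P = {3,8}:  v_{3} + v_{8} = v_{0} + v_{1} + v_{4} + v_{6} ; sig = ⟨2 | 1 1 1 1⟩
  P = {3,9}:  v_{3} + v_{9} = v_{0} + v_{1} + v_{4} + v_{5} ; sig = ⟨2 | 1 1 1 1⟩
  P = {2,5}:  v_{2} + v_{5} = v_{1} + v_{4} + 2·v_{6} + v_{7} ; sig = ⟨2 | 1 1 1 2⟩
  P = {2,3}:  v_{2} + v_{3} = v_{1} + v_{4} + 3·v_{6} ; sig = ⟨2 | 1 1 3⟩
  P = {0,2}:  v_{0} + v_{2} = 2·v_{6} + v_{8} ; sig = ⟨2 | 1 2⟩
  P = {3,10}:  v_{3} + v_{10} = v_{1} + 2·v_{6} ; sig = ⟨2 | 1 2⟩
  P = {4,6,10}:  v_{4} + v_{6} + v_{10} = v_{2} ; sig = ⟨3 | 1⟩
  P = {0,4,10}:  v_{0} + v_{4} + v_{10} = v_{6} + v_{8} ; sig = ⟨3 | 1 1⟩
  P = {0,1,4,7}:  v_{0} + v_{1} + v_{4} + v_{7} = 0 ; sig = ⟨4 | 0⟩
  P = {1,6,7,8}:  v_{1} + v_{6} + v_{7} + v_{8} = v_{10} ; sig = ⟨4 | 1⟩
  P = {1,2,7,8}:  v_{1} + v_{2} + v_{7} + v_{8} = v_{4} + 2·v_{10} ; sig = ⟨4 | 1 2⟩
  P = {0,1,4,5,6}:  v_{0} + v_{1} + v_{4} + v_{5} + v_{6} = v_{3} ; sig = ⟨5 | 1⟩

Sorted signature multiset PRS(X):
    |P|=2: 12 collections, coeffs (), (), (1,1), (1,1), (1,1,1), (1,1,1), (1,1,1,1), (1,1,1,1), (1,1,1,2), (1,1,3), (1,2), (1,2)
    |P|=3: 2 collections, coeffs (1), (1,1)
    |P|=4: 3 collections, coeffs (), (1), (1,2)
    |P|=5: 1 collection, coeffs (1)
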